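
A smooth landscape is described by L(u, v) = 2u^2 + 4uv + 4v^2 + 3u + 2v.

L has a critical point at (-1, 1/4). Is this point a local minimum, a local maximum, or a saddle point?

local minimum

The Hessian of L is constant: H = [[4, 4], [4, 8]].
det(H) = 4·8 − 4² = 16.
det(H) > 0 and tr(H) = 12 > 0, so H is positive definite and the point is a local minimum.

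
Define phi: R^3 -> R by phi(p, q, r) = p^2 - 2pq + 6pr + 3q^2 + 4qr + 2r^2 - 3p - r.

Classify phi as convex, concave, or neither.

phi is quadratic, so its Hessian is the constant matrix H = [[2, -2, 6], [-2, 6, 4], [6, 4, 4]].
Leading principal minors: 2, 8, -312.
Neither pattern holds ⇒ H is indefinite ⇒ neither convex nor concave.

neither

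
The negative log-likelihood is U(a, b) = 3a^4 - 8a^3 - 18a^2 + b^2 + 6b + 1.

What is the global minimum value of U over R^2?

-143

U(a,b) separates as P(a) + Q(b) + 1, so its minimum is min P + min Q + 1.
P'(a) = 12a(a - 3)(a + 1) vanishes at a ∈ {-1, 0, 3}; Q'(b) = 2b + 6 vanishes at b ∈ {-3}.
Local minima of P (where P''>0): P(-1)=-7, P(3)=-135. Local minima of Q: Q(-3)=-9.
So the global minimum of U is P(3) + Q(-3) + 1 = -135 − 9 + 1 = -143, attained at (3, -3).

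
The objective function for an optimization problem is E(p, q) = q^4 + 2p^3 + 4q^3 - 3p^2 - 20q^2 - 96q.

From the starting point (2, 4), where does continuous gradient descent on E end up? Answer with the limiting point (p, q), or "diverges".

E is separable, so gradient descent decouples: p follows -∂E/∂p, q follows -∂E/∂q.
∂E/∂p = 6p(p - 1); at p=2 this is 12, so p decreases.
∂E/∂q = 4(q - 3)(q + 2)(q + 4); at q=4 this is 192, so q decreases.
p converges to its nearest critical value 1 (a local min of the p-part); q converges to 3. The iterate converges to (1, 3).

(1, 3)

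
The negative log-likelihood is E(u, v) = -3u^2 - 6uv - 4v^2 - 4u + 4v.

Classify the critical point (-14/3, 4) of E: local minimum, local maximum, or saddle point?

The Hessian of E is constant: H = [[-6, -6], [-6, -8]].
det(H) = (-6)·(-8) − (-6)² = 12.
det(H) > 0 and tr(H) = -14 < 0, so H is negative definite and the point is a local maximum.

local maximum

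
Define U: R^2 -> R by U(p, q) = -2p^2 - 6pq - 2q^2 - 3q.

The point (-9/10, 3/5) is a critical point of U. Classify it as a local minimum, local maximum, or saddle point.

saddle point

The Hessian of U is constant: H = [[-4, -6], [-6, -4]].
det(H) = (-4)·(-4) − (-6)² = -20.
Since det(H) < 0, H is indefinite and the critical point is a saddle point.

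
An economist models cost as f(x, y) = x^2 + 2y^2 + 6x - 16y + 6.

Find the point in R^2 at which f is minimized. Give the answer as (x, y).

(-3, 4)

f(x,y) separates as P(x) + Q(y) + 6, so its minimum is min P + min Q + 6.
P'(x) = 2x + 6 vanishes at x ∈ {-3}; Q'(y) = 4y - 16 vanishes at y ∈ {4}.
Local minima of P (where P''>0): P(-3)=-9. Local minima of Q: Q(4)=-32.
So the global minimum of f is P(-3) + Q(4) + 6 = -9 − 32 + 6 = -35, attained at (-3, 4).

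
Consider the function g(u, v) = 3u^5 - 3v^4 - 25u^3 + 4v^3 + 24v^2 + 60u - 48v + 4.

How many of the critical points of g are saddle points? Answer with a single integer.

g separates as a function of u plus a function of v, so ∇g=0 decouples.
∂g/∂u = 15(u - 2)(u - 1)(u + 1)(u + 2) = 0 at u ∈ {-2, -1, 1, 2}; ∂g/∂v = -12(v - 2)(v - 1)(v + 2) = 0 at v ∈ {-2, 1, 2}.
The Hessian is diagonal: diag(g_uu, g_vv). Second derivatives: g_uu(-2)=-180, g_uu(-1)=90, g_uu(1)=-90, g_uu(2)=180; g_vv(-2)=-144, g_vv(1)=36, g_vv(2)=-48.
Saddle points occur where the two diagonal entries have opposite signs: (-2, 1), (-1, -2), (-1, 2), (1, 1), (2, -2), (2, 2). Count: 6.

6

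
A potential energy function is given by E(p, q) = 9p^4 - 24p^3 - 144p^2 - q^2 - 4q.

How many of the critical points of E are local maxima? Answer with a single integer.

1

E separates as a function of p plus a function of q, so ∇E=0 decouples.
∂E/∂p = 36p(p - 4)(p + 2) = 0 at p ∈ {-2, 0, 4}; ∂E/∂q = -2(q + 2) = 0 at q ∈ {-2}.
The Hessian is diagonal: diag(E_pp, E_qq). Second derivatives: E_pp(-2)=432, E_pp(0)=-288, E_pp(4)=864; E_qq(-2)=-2.
Local maxima occur where both diagonal entries negative: (0, -2). Count: 1.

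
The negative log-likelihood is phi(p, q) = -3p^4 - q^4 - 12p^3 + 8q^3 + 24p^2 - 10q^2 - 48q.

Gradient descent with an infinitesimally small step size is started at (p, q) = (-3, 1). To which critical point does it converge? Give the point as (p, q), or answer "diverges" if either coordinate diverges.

phi is separable, so gradient descent decouples: p follows -∂phi/∂p, q follows -∂phi/∂q.
∂phi/∂p = -12p(p - 1)(p + 4); at p=-3 this is -144, so p increases.
∂phi/∂q = -4(q - 4)(q - 3)(q + 1); at q=1 this is -48, so q increases.
p converges to its nearest critical value 0 (a local min of the p-part); q converges to 3. The iterate converges to (0, 3).

(0, 3)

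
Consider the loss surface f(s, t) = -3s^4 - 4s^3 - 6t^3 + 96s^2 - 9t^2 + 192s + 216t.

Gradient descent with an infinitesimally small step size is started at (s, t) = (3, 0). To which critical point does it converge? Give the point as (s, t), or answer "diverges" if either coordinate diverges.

f is separable, so gradient descent decouples: s follows -∂f/∂s, t follows -∂f/∂t.
∂f/∂s = -12(s - 4)(s + 1)(s + 4); at s=3 this is 336, so s decreases.
∂f/∂t = -18(t - 3)(t + 4); at t=0 this is 216, so t decreases.
s converges to its nearest critical value -1 (a local min of the s-part); t converges to -4. The iterate converges to (-1, -4).

(-1, -4)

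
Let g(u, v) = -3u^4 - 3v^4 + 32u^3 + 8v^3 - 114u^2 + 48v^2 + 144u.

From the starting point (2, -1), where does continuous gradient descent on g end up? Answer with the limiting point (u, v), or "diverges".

g is separable, so gradient descent decouples: u follows -∂g/∂u, v follows -∂g/∂v.
∂g/∂u = -12(u - 4)(u - 3)(u - 1); at u=2 this is -24, so u increases.
∂g/∂v = -12v(v - 4)(v + 2); at v=-1 this is -60, so v increases.
u converges to its nearest critical value 3 (a local min of the u-part); v converges to 0. The iterate converges to (3, 0).

(3, 0)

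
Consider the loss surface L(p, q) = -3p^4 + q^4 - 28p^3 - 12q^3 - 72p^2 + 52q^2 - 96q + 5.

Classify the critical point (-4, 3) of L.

The mixed partial ∂²L/∂p∂q is 0, so the Hessian at any point is diag(L_pp, L_qq) = diag(-12(3p^2 + 14p + 12), 4(3q^2 - 18q + 26)).
At (-4, 3): H = diag(-48, -4).
Both eigenvalues are negative, so H is negative definite: a local maximum.

local maximum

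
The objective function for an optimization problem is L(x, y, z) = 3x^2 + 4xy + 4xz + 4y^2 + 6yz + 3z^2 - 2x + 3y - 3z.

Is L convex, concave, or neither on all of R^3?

convex

L is quadratic, so its Hessian is the constant matrix H = [[6, 4, 4], [4, 8, 6], [4, 6, 6]].
Leading principal minors: 6, 32, 40.
All positive ⇒ H ≻ 0 ⇒ convex.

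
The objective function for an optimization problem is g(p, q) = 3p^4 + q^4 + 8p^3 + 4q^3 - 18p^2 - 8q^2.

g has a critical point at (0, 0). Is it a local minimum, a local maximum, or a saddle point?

local maximum

The mixed partial ∂²g/∂p∂q is 0, so the Hessian at any point is diag(g_pp, g_qq) = diag(12(3p^2 + 4p - 3), 4(3q^2 + 6q - 4)).
At (0, 0): H = diag(-36, -16).
Both eigenvalues are negative, so H is negative definite: a local maximum.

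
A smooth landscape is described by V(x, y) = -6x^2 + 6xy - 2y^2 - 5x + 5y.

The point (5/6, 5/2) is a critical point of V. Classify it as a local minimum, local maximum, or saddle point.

local maximum

The Hessian of V is constant: H = [[-12, 6], [6, -4]].
det(H) = (-12)·(-4) − 6² = 12.
det(H) > 0 and tr(H) = -16 < 0, so H is negative definite and the point is a local maximum.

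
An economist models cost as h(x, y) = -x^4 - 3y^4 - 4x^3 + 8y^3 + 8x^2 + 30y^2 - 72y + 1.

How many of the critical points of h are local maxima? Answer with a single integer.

h separates as a function of x plus a function of y, so ∇h=0 decouples.
∂h/∂x = -4x(x - 1)(x + 4) = 0 at x ∈ {-4, 0, 1}; ∂h/∂y = -12(y - 3)(y - 1)(y + 2) = 0 at y ∈ {-2, 1, 3}.
The Hessian is diagonal: diag(h_xx, h_yy). Second derivatives: h_xx(-4)=-80, h_xx(0)=16, h_xx(1)=-20; h_yy(-2)=-180, h_yy(1)=72, h_yy(3)=-120.
Local maxima occur where both diagonal entries negative: (-4, -2), (-4, 3), (1, -2), (1, 3). Count: 4.

4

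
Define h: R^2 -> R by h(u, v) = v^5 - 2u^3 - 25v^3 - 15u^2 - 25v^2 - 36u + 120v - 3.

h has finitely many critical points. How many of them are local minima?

2

h separates as a function of u plus a function of v, so ∇h=0 decouples.
∂h/∂u = -6(u + 2)(u + 3) = 0 at u ∈ {-3, -2}; ∂h/∂v = 5(v - 4)(v - 1)(v + 2)(v + 3) = 0 at v ∈ {-3, -2, 1, 4}.
The Hessian is diagonal: diag(h_uu, h_vv). Second derivatives: h_uu(-3)=6, h_uu(-2)=-6; h_vv(-3)=-140, h_vv(-2)=90, h_vv(1)=-180, h_vv(4)=630.
Local minima occur where both diagonal entries positive: (-3, -2), (-3, 4). Count: 2.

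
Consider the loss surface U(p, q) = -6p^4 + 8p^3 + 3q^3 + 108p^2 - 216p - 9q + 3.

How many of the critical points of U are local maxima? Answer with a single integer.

U separates as a function of p plus a function of q, so ∇U=0 decouples.
∂U/∂p = -24(p - 3)(p - 1)(p + 3) = 0 at p ∈ {-3, 1, 3}; ∂U/∂q = 9(q - 1)(q + 1) = 0 at q ∈ {-1, 1}.
The Hessian is diagonal: diag(U_pp, U_qq). Second derivatives: U_pp(-3)=-576, U_pp(1)=192, U_pp(3)=-288; U_qq(-1)=-18, U_qq(1)=18.
Local maxima occur where both diagonal entries negative: (-3, -1), (3, -1). Count: 2.

2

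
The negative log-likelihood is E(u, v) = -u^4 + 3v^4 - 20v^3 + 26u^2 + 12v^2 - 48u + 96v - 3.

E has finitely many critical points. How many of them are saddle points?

5

E separates as a function of u plus a function of v, so ∇E=0 decouples.
∂E/∂u = -4(u - 3)(u - 1)(u + 4) = 0 at u ∈ {-4, 1, 3}; ∂E/∂v = 12(v - 4)(v - 2)(v + 1) = 0 at v ∈ {-1, 2, 4}.
The Hessian is diagonal: diag(E_uu, E_vv). Second derivatives: E_uu(-4)=-140, E_uu(1)=40, E_uu(3)=-56; E_vv(-1)=180, E_vv(2)=-72, E_vv(4)=120.
Saddle points occur where the two diagonal entries have opposite signs: (-4, -1), (-4, 4), (1, 2), (3, -1), (3, 4). Count: 5.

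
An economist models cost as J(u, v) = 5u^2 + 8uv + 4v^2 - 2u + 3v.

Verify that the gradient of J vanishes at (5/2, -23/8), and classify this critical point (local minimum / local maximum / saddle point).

∇J = (10u + 8v - 2, 8u + 8v + 3); substituting (5/2, -23/8) gives ∇J = (0, 0), so (5/2, -23/8) is indeed a critical point.
The Hessian of J is constant: H = [[10, 8], [8, 8]].
det(H) = 10·8 − 8² = 16.
det(H) > 0 and tr(H) = 18 > 0, so H is positive definite and the point is a local minimum.

local minimum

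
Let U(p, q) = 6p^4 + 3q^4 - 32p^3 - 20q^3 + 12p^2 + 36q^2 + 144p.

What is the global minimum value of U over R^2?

U(p,q) separates as A(p) + B(q), so its minimum is min A + min B.
A'(p) = 24(p - 3)(p - 2)(p + 1) vanishes at p ∈ {-1, 2, 3}; B'(q) = 12q(q - 3)(q - 2) vanishes at q ∈ {0, 2, 3}.
Local minima of A (where A''>0): A(-1)=-94, A(3)=162. Local minima of B: B(0)=0, B(3)=27.
So the global minimum of U is A(-1) + B(0) = -94 + 0 = -94, attained at (-1, 0).

-94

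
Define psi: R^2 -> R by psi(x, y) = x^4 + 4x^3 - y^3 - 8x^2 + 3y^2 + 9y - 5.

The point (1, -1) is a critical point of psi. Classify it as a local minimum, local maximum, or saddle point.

local minimum

The mixed partial ∂²psi/∂x∂y is 0, so the Hessian at any point is diag(psi_xx, psi_yy) = diag(4(3x^2 + 6x - 4), 6(-y + 1)).
At (1, -1): H = diag(20, 12).
Both eigenvalues are positive, so H is positive definite: a local minimum.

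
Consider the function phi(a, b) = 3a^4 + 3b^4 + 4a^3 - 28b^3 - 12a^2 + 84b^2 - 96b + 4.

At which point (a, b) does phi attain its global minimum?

phi(a,b) separates as P(a) + Q(b) + 4, so its minimum is min P + min Q + 4.
P'(a) = 12a(a - 1)(a + 2) vanishes at a ∈ {-2, 0, 1}; Q'(b) = 12(b - 4)(b - 2)(b - 1) vanishes at b ∈ {1, 2, 4}.
Local minima of P (where P''>0): P(-2)=-32, P(1)=-5. Local minima of Q: Q(1)=-37, Q(4)=-64.
So the global minimum of phi is P(-2) + Q(4) + 4 = -32 − 64 + 4 = -92, attained at (-2, 4).

(-2, 4)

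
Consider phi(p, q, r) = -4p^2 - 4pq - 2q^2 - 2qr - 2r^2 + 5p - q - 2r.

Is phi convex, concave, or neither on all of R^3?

phi is quadratic, so its Hessian is the constant matrix H = [[-8, -4, 0], [-4, -4, -2], [0, -2, -4]].
Leading principal minors: -8, 16, -32.
Signs alternate −, +, − ⇒ H ≺ 0 ⇒ concave.

concave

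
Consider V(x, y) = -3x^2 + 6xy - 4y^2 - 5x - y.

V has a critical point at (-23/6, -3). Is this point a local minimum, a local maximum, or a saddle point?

The Hessian of V is constant: H = [[-6, 6], [6, -8]].
det(H) = (-6)·(-8) − 6² = 12.
det(H) > 0 and tr(H) = -14 < 0, so H is negative definite and the point is a local maximum.

local maximum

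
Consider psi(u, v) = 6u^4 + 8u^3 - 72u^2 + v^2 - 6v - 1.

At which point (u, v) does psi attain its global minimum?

(-3, 3)

psi(u,v) separates as P(u) + Q(v) − 1, so its minimum is min P + min Q − 1.
P'(u) = 24u(u - 2)(u + 3) vanishes at u ∈ {-3, 0, 2}; Q'(v) = 2v - 6 vanishes at v ∈ {3}.
Local minima of P (where P''>0): P(-3)=-378, P(2)=-128. Local minima of Q: Q(3)=-9.
So the global minimum of psi is P(-3) + Q(3) − 1 = -378 − 9 − 1 = -388, attained at (-3, 3).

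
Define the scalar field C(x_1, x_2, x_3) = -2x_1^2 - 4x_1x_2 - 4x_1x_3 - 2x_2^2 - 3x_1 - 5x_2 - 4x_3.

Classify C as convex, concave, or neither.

neither

C is quadratic, so its Hessian is the constant matrix H = [[-4, -4, -4], [-4, -4, 0], [-4, 0, 0]].
Leading principal minors: -4, 0, 64.
Neither pattern holds ⇒ H is indefinite ⇒ neither convex nor concave.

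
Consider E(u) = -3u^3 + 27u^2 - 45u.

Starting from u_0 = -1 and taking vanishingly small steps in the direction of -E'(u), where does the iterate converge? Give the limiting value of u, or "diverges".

1

E'(u) = -9(u - 5)(u - 1), so E'(-1) = -108.
Gradient descent moves in the -E' direction, i.e. u is increasing.
The nearest critical point in that direction is u = 1, where E'' = 36 > 0 (a local minimum). The iterate converges there.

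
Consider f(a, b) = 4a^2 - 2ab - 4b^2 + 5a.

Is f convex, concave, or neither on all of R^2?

neither

f is quadratic, so its Hessian is the constant matrix H = [[8, -2], [-2, -8]].
det(H) = -68, tr(H) = 0.
det(H) < 0, so H is indefinite: neither convex nor concave.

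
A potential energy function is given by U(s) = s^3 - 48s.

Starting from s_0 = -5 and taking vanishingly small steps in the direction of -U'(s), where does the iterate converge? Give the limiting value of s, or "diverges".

U'(s) = 3(s - 4)(s + 4), so U'(-5) = 27.
Gradient descent moves in the -U' direction, i.e. s is decreasing.
There is no critical point below s=-5, and U' keeps the same sign, so the iterate runs off to −∞.

diverges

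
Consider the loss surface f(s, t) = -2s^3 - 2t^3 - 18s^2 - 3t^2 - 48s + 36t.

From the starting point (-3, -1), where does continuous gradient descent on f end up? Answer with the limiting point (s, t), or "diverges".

f is separable, so gradient descent decouples: s follows -∂f/∂s, t follows -∂f/∂t.
∂f/∂s = -6(s + 2)(s + 4); at s=-3 this is 6, so s decreases.
∂f/∂t = -6(t - 2)(t + 3); at t=-1 this is 36, so t decreases.
s converges to its nearest critical value -4 (a local min of the s-part); t converges to -3. The iterate converges to (-4, -3).

(-4, -3)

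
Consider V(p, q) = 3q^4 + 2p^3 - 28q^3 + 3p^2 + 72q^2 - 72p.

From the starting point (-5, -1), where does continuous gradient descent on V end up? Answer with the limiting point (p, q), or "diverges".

V is separable, so gradient descent decouples: p follows -∂V/∂p, q follows -∂V/∂q.
∂V/∂p = 6(p - 3)(p + 4); at p=-5 this is 48, so p decreases.
∂V/∂q = 12q(q - 4)(q - 3); at q=-1 this is -240, so q increases.
The p-coordinate has no critical point in that direction and runs off to infinity.

diverges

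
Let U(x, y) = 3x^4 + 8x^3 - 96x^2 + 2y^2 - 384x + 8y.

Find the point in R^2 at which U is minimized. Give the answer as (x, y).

U(x,y) separates as P(x) + Q(y), so its minimum is min P + min Q.
P'(x) = 12(x - 4)(x + 2)(x + 4) vanishes at x ∈ {-4, -2, 4}; Q'(y) = 4y + 8 vanishes at y ∈ {-2}.
Local minima of P (where P''>0): P(-4)=256, P(4)=-1792. Local minima of Q: Q(-2)=-8.
So the global minimum of U is P(4) + Q(-2) = -1792 − 8 = -1800, attained at (4, -2).

(4, -2)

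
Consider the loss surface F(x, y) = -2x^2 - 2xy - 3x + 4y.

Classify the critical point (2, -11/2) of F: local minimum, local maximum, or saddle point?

The Hessian of F is constant: H = [[-4, -2], [-2, 0]].
det(H) = (-4)·0 − (-2)² = -4.
Since det(H) < 0, H is indefinite and the critical point is a saddle point.

saddle point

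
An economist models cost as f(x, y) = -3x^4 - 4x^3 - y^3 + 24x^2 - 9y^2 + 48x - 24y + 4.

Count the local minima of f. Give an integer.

f separates as a function of x plus a function of y, so ∇f=0 decouples.
∂f/∂x = -12(x - 2)(x + 1)(x + 2) = 0 at x ∈ {-2, -1, 2}; ∂f/∂y = -3(y + 2)(y + 4) = 0 at y ∈ {-4, -2}.
The Hessian is diagonal: diag(f_xx, f_yy). Second derivatives: f_xx(-2)=-48, f_xx(-1)=36, f_xx(2)=-144; f_yy(-4)=6, f_yy(-2)=-6.
Local minima occur where both diagonal entries positive: (-1, -4). Count: 1.

1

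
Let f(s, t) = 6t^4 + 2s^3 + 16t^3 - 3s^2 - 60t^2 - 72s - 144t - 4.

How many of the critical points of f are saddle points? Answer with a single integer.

3

f separates as a function of s plus a function of t, so ∇f=0 decouples.
∂f/∂s = 6(s - 4)(s + 3) = 0 at s ∈ {-3, 4}; ∂f/∂t = 24(t - 2)(t + 1)(t + 3) = 0 at t ∈ {-3, -1, 2}.
The Hessian is diagonal: diag(f_ss, f_tt). Second derivatives: f_ss(-3)=-42, f_ss(4)=42; f_tt(-3)=240, f_tt(-1)=-144, f_tt(2)=360.
Saddle points occur where the two diagonal entries have opposite signs: (-3, -3), (-3, 2), (4, -1). Count: 3.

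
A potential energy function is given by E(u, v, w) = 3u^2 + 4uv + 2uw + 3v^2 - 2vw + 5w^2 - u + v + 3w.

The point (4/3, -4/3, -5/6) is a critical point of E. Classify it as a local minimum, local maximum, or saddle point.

The Hessian is constant: H = [[6, 4, 2], [4, 6, -2], [2, -2, 10]].
Leading principal minors: Δ₁ = 6, Δ₂ = 20, Δ₃ = 120.
All leading minors are positive, so H is positive definite: a local minimum.

local minimum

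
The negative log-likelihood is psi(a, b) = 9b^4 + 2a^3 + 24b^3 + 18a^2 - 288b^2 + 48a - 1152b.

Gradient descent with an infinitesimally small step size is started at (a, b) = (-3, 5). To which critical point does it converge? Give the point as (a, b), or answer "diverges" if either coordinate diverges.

psi is separable, so gradient descent decouples: a follows -∂psi/∂a, b follows -∂psi/∂b.
∂psi/∂a = 6(a + 2)(a + 4); at a=-3 this is -6, so a increases.
∂psi/∂b = 36(b - 4)(b + 2)(b + 4); at b=5 this is 2268, so b decreases.
a converges to its nearest critical value -2 (a local min of the a-part); b converges to 4. The iterate converges to (-2, 4).

(-2, 4)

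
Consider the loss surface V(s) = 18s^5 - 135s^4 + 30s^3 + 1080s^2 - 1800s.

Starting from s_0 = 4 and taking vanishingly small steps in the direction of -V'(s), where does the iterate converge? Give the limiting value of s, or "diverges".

5

V'(s) = 90(s - 5)(s - 2)(s - 1)(s + 2), so V'(4) = -3240.
Gradient descent moves in the -V' direction, i.e. s is increasing.
The nearest critical point in that direction is s = 5, where V'' = 7560 > 0 (a local minimum). The iterate converges there.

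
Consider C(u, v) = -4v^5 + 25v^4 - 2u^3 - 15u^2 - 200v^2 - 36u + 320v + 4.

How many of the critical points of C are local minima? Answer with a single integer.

C separates as a function of u plus a function of v, so ∇C=0 decouples.
∂C/∂u = -6(u + 2)(u + 3) = 0 at u ∈ {-3, -2}; ∂C/∂v = -20(v - 4)(v - 2)(v - 1)(v + 2) = 0 at v ∈ {-2, 1, 2, 4}.
The Hessian is diagonal: diag(C_uu, C_vv). Second derivatives: C_uu(-3)=6, C_uu(-2)=-6; C_vv(-2)=1440, C_vv(1)=-180, C_vv(2)=160, C_vv(4)=-720.
Local minima occur where both diagonal entries positive: (-3, -2), (-3, 2). Count: 2.

2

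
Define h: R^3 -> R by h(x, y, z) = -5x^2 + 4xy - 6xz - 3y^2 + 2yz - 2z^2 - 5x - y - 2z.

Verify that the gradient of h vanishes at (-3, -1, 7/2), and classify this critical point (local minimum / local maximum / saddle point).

∇h = (-10x + 4y - 6z - 5, 4x - 6y + 2z - 1, -6x + 2y - 4z - 2); substituting (-3, -1, 7/2) gives ∇h = (0, 0, 0), so (-3, -1, 7/2) is indeed a critical point.
The Hessian is constant: H = [[-10, 4, -6], [4, -6, 2], [-6, 2, -4]].
Leading principal minors: Δ₁ = -10, Δ₂ = 44, Δ₃ = -16.
The minors alternate sign starting negative (−, +, −), so H is negative definite: a local maximum.

local maximum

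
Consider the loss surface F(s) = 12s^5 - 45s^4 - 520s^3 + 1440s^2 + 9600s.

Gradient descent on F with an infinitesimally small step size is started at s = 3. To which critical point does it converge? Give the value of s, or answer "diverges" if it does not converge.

-2

F'(s) = 60(s - 5)(s - 4)(s + 2)(s + 4), so F'(3) = 4200.
Gradient descent moves in the -F' direction, i.e. s is decreasing.
The nearest critical point in that direction is s = -2, where F'' = 5040 > 0 (a local minimum). The iterate converges there.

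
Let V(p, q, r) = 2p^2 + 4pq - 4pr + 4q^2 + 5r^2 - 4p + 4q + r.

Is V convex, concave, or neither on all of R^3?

V is quadratic, so its Hessian is the constant matrix H = [[4, 4, -4], [4, 8, 0], [-4, 0, 10]].
Leading principal minors: 4, 16, 32.
All positive ⇒ H ≻ 0 ⇒ convex.

convex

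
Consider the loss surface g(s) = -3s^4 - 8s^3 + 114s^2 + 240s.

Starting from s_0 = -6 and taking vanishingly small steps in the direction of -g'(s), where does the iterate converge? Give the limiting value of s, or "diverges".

diverges

g'(s) = -12(s - 4)(s + 1)(s + 5), so g'(-6) = 600.
Gradient descent moves in the -g' direction, i.e. s is decreasing.
There is no critical point below s=-6, and g' keeps the same sign, so the iterate runs off to −∞.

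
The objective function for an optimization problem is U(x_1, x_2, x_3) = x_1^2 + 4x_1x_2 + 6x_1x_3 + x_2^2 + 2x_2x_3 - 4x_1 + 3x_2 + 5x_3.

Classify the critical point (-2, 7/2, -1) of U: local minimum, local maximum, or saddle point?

The Hessian is constant: H = [[2, 4, 6], [4, 2, 2], [6, 2, 0]].
Leading principal minors: Δ₁ = 2, Δ₂ = -12, Δ₃ = 16.
The minors fit neither the all-positive nor the alternating-sign pattern, so H is indefinite: a saddle point.

saddle point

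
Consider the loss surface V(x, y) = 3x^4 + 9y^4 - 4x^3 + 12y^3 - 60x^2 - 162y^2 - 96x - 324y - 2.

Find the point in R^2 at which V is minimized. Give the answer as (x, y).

V(x,y) separates as P(x) + Q(y) − 2, so its minimum is min P + min Q − 2.
P'(x) = 12(x - 4)(x + 1)(x + 2) vanishes at x ∈ {-2, -1, 4}; Q'(y) = 36(y - 3)(y + 1)(y + 3) vanishes at y ∈ {-3, -1, 3}.
Local minima of P (where P''>0): P(-2)=32, P(4)=-832. Local minima of Q: Q(-3)=-81, Q(3)=-1377.
So the global minimum of V is P(4) + Q(3) − 2 = -832 − 1377 − 2 = -2211, attained at (4, 3).

(4, 3)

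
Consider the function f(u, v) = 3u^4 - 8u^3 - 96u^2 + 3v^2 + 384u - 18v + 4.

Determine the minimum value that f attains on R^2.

-1815

f(u,v) separates as P(u) + Q(v) + 4, so its minimum is min P + min Q + 4.
P'(u) = 12(u - 4)(u - 2)(u + 4) vanishes at u ∈ {-4, 2, 4}; Q'(v) = 6v - 18 vanishes at v ∈ {3}.
Local minima of P (where P''>0): P(-4)=-1792, P(4)=256. Local minima of Q: Q(3)=-27.
So the global minimum of f is P(-4) + Q(3) + 4 = -1792 − 27 + 4 = -1815, attained at (-4, 3).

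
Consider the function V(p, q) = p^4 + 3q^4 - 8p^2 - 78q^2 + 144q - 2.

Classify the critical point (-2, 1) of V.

saddle point

The mixed partial ∂²V/∂p∂q is 0, so the Hessian at any point is diag(V_pp, V_qq) = diag(4(3p^2 - 4), 12(3q^2 - 13)).
At (-2, 1): H = diag(32, -120).
The eigenvalues have opposite signs, so H is indefinite: a saddle point.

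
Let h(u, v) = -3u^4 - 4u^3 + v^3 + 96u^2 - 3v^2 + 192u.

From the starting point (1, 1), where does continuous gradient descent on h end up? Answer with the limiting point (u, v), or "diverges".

h is separable, so gradient descent decouples: u follows -∂h/∂u, v follows -∂h/∂v.
∂h/∂u = -12(u - 4)(u + 1)(u + 4); at u=1 this is 360, so u decreases.
∂h/∂v = 3v(v - 2); at v=1 this is -3, so v increases.
u converges to its nearest critical value -1 (a local min of the u-part); v converges to 2. The iterate converges to (-1, 2).

(-1, 2)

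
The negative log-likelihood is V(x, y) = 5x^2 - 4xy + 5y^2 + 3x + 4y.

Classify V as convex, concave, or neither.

V is quadratic, so its Hessian is the constant matrix H = [[10, -4], [-4, 10]].
det(H) = 84, tr(H) = 20.
det(H) > 0 and tr(H) > 0, so H is positive definite everywhere: convex.

convex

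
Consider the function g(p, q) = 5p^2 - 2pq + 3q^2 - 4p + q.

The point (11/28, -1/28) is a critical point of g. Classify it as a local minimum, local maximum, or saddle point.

local minimum

The Hessian of g is constant: H = [[10, -2], [-2, 6]].
det(H) = 10·6 − (-2)² = 56.
det(H) > 0 and tr(H) = 16 > 0, so H is positive definite and the point is a local minimum.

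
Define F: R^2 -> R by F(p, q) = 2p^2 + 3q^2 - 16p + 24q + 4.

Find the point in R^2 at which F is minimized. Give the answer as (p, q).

(4, -4)

F(p,q) separates as A(p) + B(q) + 4, so its minimum is min A + min B + 4.
A'(p) = 4p - 16 vanishes at p ∈ {4}; B'(q) = 6q + 24 vanishes at q ∈ {-4}.
Local minima of A (where A''>0): A(4)=-32. Local minima of B: B(-4)=-48.
So the global minimum of F is A(4) + B(-4) + 4 = -32 − 48 + 4 = -76, attained at (4, -4).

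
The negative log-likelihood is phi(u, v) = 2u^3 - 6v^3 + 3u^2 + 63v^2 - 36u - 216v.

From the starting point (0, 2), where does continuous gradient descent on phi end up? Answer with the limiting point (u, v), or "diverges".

(2, 3)

phi is separable, so gradient descent decouples: u follows -∂phi/∂u, v follows -∂phi/∂v.
∂phi/∂u = 6(u - 2)(u + 3); at u=0 this is -36, so u increases.
∂phi/∂v = -18(v - 4)(v - 3); at v=2 this is -36, so v increases.
u converges to its nearest critical value 2 (a local min of the u-part); v converges to 3. The iterate converges to (2, 3).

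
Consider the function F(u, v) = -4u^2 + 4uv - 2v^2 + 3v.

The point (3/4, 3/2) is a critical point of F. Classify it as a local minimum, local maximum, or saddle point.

local maximum

The Hessian of F is constant: H = [[-8, 4], [4, -4]].
det(H) = (-8)·(-4) − 4² = 16.
det(H) > 0 and tr(H) = -12 < 0, so H is negative definite and the point is a local maximum.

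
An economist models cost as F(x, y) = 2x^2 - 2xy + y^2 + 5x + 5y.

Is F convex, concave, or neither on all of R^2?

convex

F is quadratic, so its Hessian is the constant matrix H = [[4, -2], [-2, 2]].
det(H) = 4, tr(H) = 6.
det(H) > 0 and tr(H) > 0, so H is positive definite everywhere: convex.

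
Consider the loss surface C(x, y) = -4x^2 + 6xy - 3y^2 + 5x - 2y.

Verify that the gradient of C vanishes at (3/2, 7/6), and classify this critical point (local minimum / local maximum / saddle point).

∇C = (-8x + 6y + 5, 6x - 6y - 2); substituting (3/2, 7/6) gives ∇C = (0, 0), so (3/2, 7/6) is indeed a critical point.
The Hessian of C is constant: H = [[-8, 6], [6, -6]].
det(H) = (-8)·(-6) − 6² = 12.
det(H) > 0 and tr(H) = -14 < 0, so H is negative definite and the point is a local maximum.

local maximum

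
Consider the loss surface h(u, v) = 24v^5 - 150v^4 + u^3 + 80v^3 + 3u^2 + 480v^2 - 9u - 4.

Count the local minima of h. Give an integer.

h separates as a function of u plus a function of v, so ∇h=0 decouples.
∂h/∂u = 3(u - 1)(u + 3) = 0 at u ∈ {-3, 1}; ∂h/∂v = 120v(v - 4)(v - 2)(v + 1) = 0 at v ∈ {-1, 0, 2, 4}.
The Hessian is diagonal: diag(h_uu, h_vv). Second derivatives: h_uu(-3)=-12, h_uu(1)=12; h_vv(-1)=-1800, h_vv(0)=960, h_vv(2)=-1440, h_vv(4)=4800.
Local minima occur where both diagonal entries positive: (1, 0), (1, 4). Count: 2.

2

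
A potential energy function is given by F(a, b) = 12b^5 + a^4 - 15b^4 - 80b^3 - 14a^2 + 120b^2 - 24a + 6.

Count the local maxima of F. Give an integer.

F separates as a function of a plus a function of b, so ∇F=0 decouples.
∂F/∂a = 4(a - 3)(a + 1)(a + 2) = 0 at a ∈ {-2, -1, 3}; ∂F/∂b = 60b(b - 2)(b - 1)(b + 2) = 0 at b ∈ {-2, 0, 1, 2}.
The Hessian is diagonal: diag(F_aa, F_bb). Second derivatives: F_aa(-2)=20, F_aa(-1)=-16, F_aa(3)=80; F_bb(-2)=-1440, F_bb(0)=240, F_bb(1)=-180, F_bb(2)=480.
Local maxima occur where both diagonal entries negative: (-1, -2), (-1, 1). Count: 2.

2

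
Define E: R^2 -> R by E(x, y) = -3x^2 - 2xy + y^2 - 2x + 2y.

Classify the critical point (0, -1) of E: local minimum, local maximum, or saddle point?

saddle point

The Hessian of E is constant: H = [[-6, -2], [-2, 2]].
det(H) = (-6)·2 − (-2)² = -16.
Since det(H) < 0, H is indefinite and the critical point is a saddle point.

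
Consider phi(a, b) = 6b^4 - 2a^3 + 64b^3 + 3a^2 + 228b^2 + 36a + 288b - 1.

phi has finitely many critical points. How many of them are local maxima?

1

phi separates as a function of a plus a function of b, so ∇phi=0 decouples.
∂phi/∂a = -6(a - 3)(a + 2) = 0 at a ∈ {-2, 3}; ∂phi/∂b = 24(b + 1)(b + 3)(b + 4) = 0 at b ∈ {-4, -3, -1}.
The Hessian is diagonal: diag(phi_aa, phi_bb). Second derivatives: phi_aa(-2)=30, phi_aa(3)=-30; phi_bb(-4)=72, phi_bb(-3)=-48, phi_bb(-1)=144.
Local maxima occur where both diagonal entries negative: (3, -3). Count: 1.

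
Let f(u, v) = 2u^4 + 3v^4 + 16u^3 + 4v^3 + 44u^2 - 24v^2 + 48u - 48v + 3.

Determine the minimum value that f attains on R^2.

f(u,v) separates as P(u) + Q(v) + 3, so its minimum is min P + min Q + 3.
P'(u) = 8(u + 1)(u + 2)(u + 3) vanishes at u ∈ {-3, -2, -1}; Q'(v) = 12(v - 2)(v + 1)(v + 2) vanishes at v ∈ {-2, -1, 2}.
Local minima of P (where P''>0): P(-3)=-18, P(-1)=-18. Local minima of Q: Q(-2)=16, Q(2)=-112.
So the global minimum of f is P(-3) + Q(2) + 3 = -18 − 112 + 3 = -127, attained at (-3, 2).

-127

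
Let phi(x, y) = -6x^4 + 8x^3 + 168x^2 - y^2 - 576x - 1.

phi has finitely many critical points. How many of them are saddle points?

1

phi separates as a function of x plus a function of y, so ∇phi=0 decouples.
∂phi/∂x = -24(x - 3)(x - 2)(x + 4) = 0 at x ∈ {-4, 2, 3}; ∂phi/∂y = -2y = 0 at y ∈ {0}.
The Hessian is diagonal: diag(phi_xx, phi_yy). Second derivatives: phi_xx(-4)=-1008, phi_xx(2)=144, phi_xx(3)=-168; phi_yy(0)=-2.
Saddle points occur where the two diagonal entries have opposite signs: (2, 0). Count: 1.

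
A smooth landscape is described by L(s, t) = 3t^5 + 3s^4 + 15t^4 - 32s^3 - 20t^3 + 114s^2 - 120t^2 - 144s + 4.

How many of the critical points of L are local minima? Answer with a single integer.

L separates as a function of s plus a function of t, so ∇L=0 decouples.
∂L/∂s = 12(s - 4)(s - 3)(s - 1) = 0 at s ∈ {1, 3, 4}; ∂L/∂t = 15t(t - 2)(t + 2)(t + 4) = 0 at t ∈ {-4, -2, 0, 2}.
The Hessian is diagonal: diag(L_ss, L_tt). Second derivatives: L_ss(1)=72, L_ss(3)=-24, L_ss(4)=36; L_tt(-4)=-720, L_tt(-2)=240, L_tt(0)=-240, L_tt(2)=720.
Local minima occur where both diagonal entries positive: (1, -2), (1, 2), (4, -2), (4, 2). Count: 4.

4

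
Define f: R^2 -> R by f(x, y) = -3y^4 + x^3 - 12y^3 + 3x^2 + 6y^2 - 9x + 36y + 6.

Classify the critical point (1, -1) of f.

The mixed partial ∂²f/∂x∂y is 0, so the Hessian at any point is diag(f_xx, f_yy) = diag(6(x + 1), 12(-3y^2 - 6y + 1)).
At (1, -1): H = diag(12, 48).
Both eigenvalues are positive, so H is positive definite: a local minimum.

local minimum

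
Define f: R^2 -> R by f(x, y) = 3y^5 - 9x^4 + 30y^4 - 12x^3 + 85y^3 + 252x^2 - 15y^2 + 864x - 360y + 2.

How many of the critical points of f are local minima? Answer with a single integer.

f separates as a function of x plus a function of y, so ∇f=0 decouples.
∂f/∂x = -36(x - 4)(x + 2)(x + 3) = 0 at x ∈ {-3, -2, 4}; ∂f/∂y = 15(y - 1)(y + 2)(y + 3)(y + 4) = 0 at y ∈ {-4, -3, -2, 1}.
The Hessian is diagonal: diag(f_xx, f_yy). Second derivatives: f_xx(-3)=-252, f_xx(-2)=216, f_xx(4)=-1512; f_yy(-4)=-150, f_yy(-3)=60, f_yy(-2)=-90, f_yy(1)=900.
Local minima occur where both diagonal entries positive: (-2, -3), (-2, 1). Count: 2.

2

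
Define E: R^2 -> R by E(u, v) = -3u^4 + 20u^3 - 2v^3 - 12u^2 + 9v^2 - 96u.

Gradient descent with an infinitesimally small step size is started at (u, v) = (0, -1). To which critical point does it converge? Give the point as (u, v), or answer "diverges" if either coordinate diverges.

E is separable, so gradient descent decouples: u follows -∂E/∂u, v follows -∂E/∂v.
∂E/∂u = -12(u - 4)(u - 2)(u + 1); at u=0 this is -96, so u increases.
∂E/∂v = -6v(v - 3); at v=-1 this is -24, so v increases.
u converges to its nearest critical value 2 (a local min of the u-part); v converges to 0. The iterate converges to (2, 0).

(2, 0)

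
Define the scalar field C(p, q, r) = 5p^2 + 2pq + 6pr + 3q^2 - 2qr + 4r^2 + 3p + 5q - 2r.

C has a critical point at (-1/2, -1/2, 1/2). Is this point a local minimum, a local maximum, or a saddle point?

The Hessian is constant: H = [[10, 2, 6], [2, 6, -2], [6, -2, 8]].
Leading principal minors: Δ₁ = 10, Δ₂ = 56, Δ₃ = 144.
All leading minors are positive, so H is positive definite: a local minimum.

local minimum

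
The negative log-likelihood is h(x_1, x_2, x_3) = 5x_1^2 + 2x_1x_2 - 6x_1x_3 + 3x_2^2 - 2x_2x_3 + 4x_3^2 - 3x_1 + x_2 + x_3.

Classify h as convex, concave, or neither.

convex

h is quadratic, so its Hessian is the constant matrix H = [[10, 2, -6], [2, 6, -2], [-6, -2, 8]].
Leading principal minors: 10, 56, 240.
All positive ⇒ H ≻ 0 ⇒ convex.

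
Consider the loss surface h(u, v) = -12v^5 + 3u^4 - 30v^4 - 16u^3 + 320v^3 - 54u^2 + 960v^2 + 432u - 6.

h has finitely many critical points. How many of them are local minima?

h separates as a function of u plus a function of v, so ∇h=0 decouples.
∂h/∂u = 12(u - 4)(u - 3)(u + 3) = 0 at u ∈ {-3, 3, 4}; ∂h/∂v = -60v(v - 4)(v + 2)(v + 4) = 0 at v ∈ {-4, -2, 0, 4}.
The Hessian is diagonal: diag(h_uu, h_vv). Second derivatives: h_uu(-3)=504, h_uu(3)=-72, h_uu(4)=84; h_vv(-4)=3840, h_vv(-2)=-1440, h_vv(0)=1920, h_vv(4)=-11520.
Local minima occur where both diagonal entries positive: (-3, -4), (-3, 0), (4, -4), (4, 0). Count: 4.

4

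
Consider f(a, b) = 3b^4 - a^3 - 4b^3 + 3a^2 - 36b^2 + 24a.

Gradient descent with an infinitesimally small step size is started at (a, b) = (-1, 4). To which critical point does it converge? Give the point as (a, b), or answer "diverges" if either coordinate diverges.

f is separable, so gradient descent decouples: a follows -∂f/∂a, b follows -∂f/∂b.
∂f/∂a = -3(a - 4)(a + 2); at a=-1 this is 15, so a decreases.
∂f/∂b = 12b(b - 3)(b + 2); at b=4 this is 288, so b decreases.
a converges to its nearest critical value -2 (a local min of the a-part); b converges to 3. The iterate converges to (-2, 3).

(-2, 3)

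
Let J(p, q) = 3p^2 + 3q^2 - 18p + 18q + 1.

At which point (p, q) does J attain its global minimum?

(3, -3)

J(p,q) separates as A(p) + B(q) + 1, so its minimum is min A + min B + 1.
A'(p) = 6p - 18 vanishes at p ∈ {3}; B'(q) = 6q + 18 vanishes at q ∈ {-3}.
Local minima of A (where A''>0): A(3)=-27. Local minima of B: B(-3)=-27.
So the global minimum of J is A(3) + B(-3) + 1 = -27 − 27 + 1 = -53, attained at (3, -3).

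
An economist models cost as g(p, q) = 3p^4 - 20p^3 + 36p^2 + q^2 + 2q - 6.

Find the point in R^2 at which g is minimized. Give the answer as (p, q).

(0, -1)

g(p,q) separates as A(p) + B(q) − 6, so its minimum is min A + min B − 6.
A'(p) = 12p(p - 3)(p - 2) vanishes at p ∈ {0, 2, 3}; B'(q) = 2q + 2 vanishes at q ∈ {-1}.
Local minima of A (where A''>0): A(0)=0, A(3)=27. Local minima of B: B(-1)=-1.
So the global minimum of g is A(0) + B(-1) − 6 = 0 − 1 − 6 = -7, attained at (0, -1).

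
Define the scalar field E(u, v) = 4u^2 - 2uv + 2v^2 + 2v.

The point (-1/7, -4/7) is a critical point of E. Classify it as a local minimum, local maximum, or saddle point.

The Hessian of E is constant: H = [[8, -2], [-2, 4]].
det(H) = 8·4 − (-2)² = 28.
det(H) > 0 and tr(H) = 12 > 0, so H is positive definite and the point is a local minimum.

local minimum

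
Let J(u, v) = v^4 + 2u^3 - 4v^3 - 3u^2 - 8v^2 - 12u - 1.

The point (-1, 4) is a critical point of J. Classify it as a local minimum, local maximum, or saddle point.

saddle point

The mixed partial ∂²J/∂u∂v is 0, so the Hessian at any point is diag(J_uu, J_vv) = diag(6(2u - 1), 4(3v^2 - 6v - 4)).
At (-1, 4): H = diag(-18, 80).
The eigenvalues have opposite signs, so H is indefinite: a saddle point.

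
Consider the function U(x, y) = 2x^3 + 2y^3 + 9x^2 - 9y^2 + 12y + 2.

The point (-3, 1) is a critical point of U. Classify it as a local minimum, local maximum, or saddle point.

local maximum

The mixed partial ∂²U/∂x∂y is 0, so the Hessian at any point is diag(U_xx, U_yy) = diag(6(2x + 3), 6(2y - 3)).
At (-3, 1): H = diag(-18, -6).
Both eigenvalues are negative, so H is negative definite: a local maximum.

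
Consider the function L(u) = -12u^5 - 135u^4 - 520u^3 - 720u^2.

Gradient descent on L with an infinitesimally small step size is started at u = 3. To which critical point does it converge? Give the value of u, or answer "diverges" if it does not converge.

diverges

L'(u) = -60u(u + 2)(u + 3)(u + 4), so L'(3) = -37800.
Gradient descent moves in the -L' direction, i.e. u is increasing.
There is no critical point above u=3, and L' keeps the same sign, so the iterate runs off to +∞.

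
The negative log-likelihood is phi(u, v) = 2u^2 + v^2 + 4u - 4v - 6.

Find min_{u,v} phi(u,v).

-12

phi(u,v) separates as P(u) + Q(v) − 6, so its minimum is min P + min Q − 6.
P'(u) = 4u + 4 vanishes at u ∈ {-1}; Q'(v) = 2v - 4 vanishes at v ∈ {2}.
Local minima of P (where P''>0): P(-1)=-2. Local minima of Q: Q(2)=-4.
So the global minimum of phi is P(-1) + Q(2) − 6 = -2 − 4 − 6 = -12, attained at (-1, 2).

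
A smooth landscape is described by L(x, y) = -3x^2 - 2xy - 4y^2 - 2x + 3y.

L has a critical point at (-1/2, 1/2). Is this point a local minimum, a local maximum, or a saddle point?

The Hessian of L is constant: H = [[-6, -2], [-2, -8]].
det(H) = (-6)·(-8) − (-2)² = 44.
det(H) > 0 and tr(H) = -14 < 0, so H is negative definite and the point is a local maximum.

local maximum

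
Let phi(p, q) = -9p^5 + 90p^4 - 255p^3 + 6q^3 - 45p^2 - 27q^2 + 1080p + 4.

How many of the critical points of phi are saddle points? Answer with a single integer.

phi separates as a function of p plus a function of q, so ∇phi=0 decouples.
∂phi/∂p = -45(p - 4)(p - 3)(p - 2)(p + 1) = 0 at p ∈ {-1, 2, 3, 4}; ∂phi/∂q = 18q(q - 3) = 0 at q ∈ {0, 3}.
The Hessian is diagonal: diag(phi_pp, phi_qq). Second derivatives: phi_pp(-1)=2700, phi_pp(2)=-270, phi_pp(3)=180, phi_pp(4)=-450; phi_qq(0)=-54, phi_qq(3)=54.
Saddle points occur where the two diagonal entries have opposite signs: (-1, 0), (2, 3), (3, 0), (4, 3). Count: 4.

4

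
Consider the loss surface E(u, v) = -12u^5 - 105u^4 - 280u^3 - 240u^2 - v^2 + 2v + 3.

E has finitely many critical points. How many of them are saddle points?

2

E separates as a function of u plus a function of v, so ∇E=0 decouples.
∂E/∂u = -60u(u + 1)(u + 2)(u + 4) = 0 at u ∈ {-4, -2, -1, 0}; ∂E/∂v = -2(v - 1) = 0 at v ∈ {1}.
The Hessian is diagonal: diag(E_uu, E_vv). Second derivatives: E_uu(-4)=1440, E_uu(-2)=-240, E_uu(-1)=180, E_uu(0)=-480; E_vv(1)=-2.
Saddle points occur where the two diagonal entries have opposite signs: (-4, 1), (-1, 1). Count: 2.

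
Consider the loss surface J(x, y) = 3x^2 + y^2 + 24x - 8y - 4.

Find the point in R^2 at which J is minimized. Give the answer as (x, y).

J(x,y) separates as P(x) + Q(y) − 4, so its minimum is min P + min Q − 4.
P'(x) = 6x + 24 vanishes at x ∈ {-4}; Q'(y) = 2y - 8 vanishes at y ∈ {4}.
Local minima of P (where P''>0): P(-4)=-48. Local minima of Q: Q(4)=-16.
So the global minimum of J is P(-4) + Q(4) − 4 = -48 − 16 − 4 = -68, attained at (-4, 4).

(-4, 4)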